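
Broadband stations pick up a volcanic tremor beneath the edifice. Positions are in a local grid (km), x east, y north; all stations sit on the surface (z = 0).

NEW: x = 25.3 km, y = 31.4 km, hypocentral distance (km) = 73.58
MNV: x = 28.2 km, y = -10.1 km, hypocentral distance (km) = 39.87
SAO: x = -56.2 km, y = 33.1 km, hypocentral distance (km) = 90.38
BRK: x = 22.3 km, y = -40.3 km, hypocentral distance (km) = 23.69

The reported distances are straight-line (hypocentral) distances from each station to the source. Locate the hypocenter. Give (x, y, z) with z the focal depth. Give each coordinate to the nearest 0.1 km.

(-0.0, -37.3, 7.4)

Each station gives a sphere (x−x_i)² + (y−y_i)² + z² = d_i² (stations at z=0).
Subtracting the NEW sphere from MNV and SAO: z² cancels, leaving linear equations in x and y:
5.8 x − 83.0 y = 3095.60
-163.0 x + 3.4 y = -126.53
Solving: x ≈ -0.002, y ≈ -37.296 km (keep extra digits for the depth step; rounded: -0.0, -37.3).
Then from the NEW sphere: z² = 73.58² − (x − 25.3)² − (y − 31.4)² with x = -0.002, y = -37.296, so z ≈ 7.395 ≈ 7.4 km.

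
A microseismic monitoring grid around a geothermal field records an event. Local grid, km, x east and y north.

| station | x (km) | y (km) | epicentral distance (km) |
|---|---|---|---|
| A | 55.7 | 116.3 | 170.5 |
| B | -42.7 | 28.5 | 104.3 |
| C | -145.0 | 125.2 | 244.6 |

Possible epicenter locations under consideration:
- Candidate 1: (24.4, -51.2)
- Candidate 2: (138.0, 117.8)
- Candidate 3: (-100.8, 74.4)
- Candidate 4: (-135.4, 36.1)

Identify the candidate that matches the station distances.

For each candidate, compare |candidate − station| to the reported distance:
Candidate 1: residuals A 0.1, B 0.1, C 0.0 → max 0.1 km
Candidate 2: residuals A 88.2, B 97.3, C 38.5 → max 97.3 km
Candidate 3: residuals A 8.5, B 30.3, C 177.3 → max 177.3 km
Candidate 4: residuals A 36.7, B 11.3, C 155.0 → max 155.0 km
Only Candidate 1 has all residuals ≈ 0.

Candidate 1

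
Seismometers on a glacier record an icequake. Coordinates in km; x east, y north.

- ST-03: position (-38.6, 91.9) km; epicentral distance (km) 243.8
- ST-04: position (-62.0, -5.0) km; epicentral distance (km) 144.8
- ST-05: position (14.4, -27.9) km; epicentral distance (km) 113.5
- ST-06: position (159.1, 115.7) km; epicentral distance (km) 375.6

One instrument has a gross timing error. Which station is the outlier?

Solve using three stations at a time. Using ST-03, ST-04, ST-06 (subtract circle equations pairwise → linear system) gives (x, y) ≈ (-117.0, -139.0).
Distances from that point to each station vs reported:
  ST-03: calculated 243.8 vs reported 243.8 → residual 0.0 km
  ST-04: calculated 144.8 vs reported 144.8 → residual 0.0 km
  ST-05: calculated 172.0 vs reported 113.5 → residual 58.5 km
  ST-06: calculated 375.6 vs reported 375.6 → residual 0.0 km
ST-03, ST-04, ST-06 are mutually consistent (residuals ≈ 0); ST-05 is off by 58.5 km.

ST-05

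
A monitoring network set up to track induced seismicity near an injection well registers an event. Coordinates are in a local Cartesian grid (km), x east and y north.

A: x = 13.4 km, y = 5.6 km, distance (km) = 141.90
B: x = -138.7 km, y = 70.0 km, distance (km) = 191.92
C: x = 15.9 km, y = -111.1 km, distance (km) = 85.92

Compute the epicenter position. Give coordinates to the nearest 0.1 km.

Circle about each station: (x − 13.4)² + (y − 5.6)² = 141.90²; (x + 138.7)² + (y − 70.0)² = 191.92²; (x − 15.9)² + (y + 111.1)² = 85.92².
Subtracting the A equation from the B and C equations removes the quadratic terms:
-304.2 x + 128.8 y = 7229.09
5.0 x − 233.4 y = 25138.46
Solving the 2×2 system: x ≈ -70.0, y ≈ -109.2 km.

(-70.0, -109.2)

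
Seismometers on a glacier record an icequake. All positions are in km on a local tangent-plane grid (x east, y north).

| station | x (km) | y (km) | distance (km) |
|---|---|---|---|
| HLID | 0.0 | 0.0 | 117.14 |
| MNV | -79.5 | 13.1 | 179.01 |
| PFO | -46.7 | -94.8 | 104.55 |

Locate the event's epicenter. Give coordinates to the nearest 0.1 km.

(57.6, -102.0)

Circle about each station: x² + y² = 117.14²; (x + 79.5)² + (y − 13.1)² = 179.01²; (x + 46.7)² + (y + 94.8)² = 104.55².
Subtracting the HLID equation from the MNV and PFO equations removes the quadratic terms:
-159.0 x + 26.2 y = -11830.94
-93.4 x − 189.6 y = 13959.01
Solving the 2×2 system: x ≈ 57.6, y ≈ -102.0 km.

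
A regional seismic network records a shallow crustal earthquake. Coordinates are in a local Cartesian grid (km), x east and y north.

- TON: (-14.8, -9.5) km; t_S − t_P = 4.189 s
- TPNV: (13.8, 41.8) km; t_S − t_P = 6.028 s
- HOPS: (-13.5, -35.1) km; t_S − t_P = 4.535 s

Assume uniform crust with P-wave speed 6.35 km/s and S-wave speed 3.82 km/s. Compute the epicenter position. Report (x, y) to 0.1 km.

Distance from S−P lag: d = Δt · v_P v_S / (v_P − v_S) = Δt · (6.35·3.82)/(6.35−3.82) ≈ 9.5877·Δt.
So d_TON = 40.16, d_TPNV = 57.79, d_HOPS = 43.48 km.
Circle about each station: (x + 14.8)² + (y + 9.5)² = 40.16²; (x − 13.8)² + (y − 41.8)² = 57.79²; (x + 13.5)² + (y + 35.1)² = 43.48².
Subtracting the TON equation from the TPNV and HOPS equations removes the quadratic terms:
57.2 x + 102.6 y = -98.47
2.6 x − 51.2 y = 827.29
Solving the 2×2 system: x ≈ 25.0, y ≈ -14.9 km.
Check against TON (with the unrounded x, y): √((x + 14.8)²+(y + 9.5)²) = 40.15 ≈ 40.16 km. ✓

x ≈ 25.0 km, y ≈ -14.9 km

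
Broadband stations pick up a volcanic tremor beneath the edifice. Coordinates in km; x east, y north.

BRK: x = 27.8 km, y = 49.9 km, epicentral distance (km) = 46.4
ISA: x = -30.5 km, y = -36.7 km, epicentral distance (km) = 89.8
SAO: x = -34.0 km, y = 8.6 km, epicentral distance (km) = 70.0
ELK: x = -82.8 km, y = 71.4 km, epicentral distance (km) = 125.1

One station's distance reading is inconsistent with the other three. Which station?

BRK

Solve using three stations at a time. Using ISA, SAO, ELK (subtract circle equations pairwise → linear system) gives (x, y) ≈ (33.7, 26.0).
Distances from that point to each station vs reported:
  BRK: calculated 24.6 vs reported 46.4 → residual 21.8 km
  ISA: calculated 89.7 vs reported 89.8 → residual 0.1 km
  SAO: calculated 69.9 vs reported 70.0 → residual 0.1 km
  ELK: calculated 125.0 vs reported 125.1 → residual 0.1 km
ISA, SAO, ELK are mutually consistent (residuals ≈ 0); BRK is off by 21.8 km.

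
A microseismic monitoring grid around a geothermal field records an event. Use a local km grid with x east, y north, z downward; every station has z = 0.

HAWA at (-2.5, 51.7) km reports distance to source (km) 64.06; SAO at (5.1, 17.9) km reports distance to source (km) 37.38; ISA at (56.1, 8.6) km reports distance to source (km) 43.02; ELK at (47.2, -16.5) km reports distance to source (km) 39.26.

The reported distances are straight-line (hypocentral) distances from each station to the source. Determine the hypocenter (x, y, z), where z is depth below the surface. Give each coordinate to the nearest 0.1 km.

Each station gives a sphere (x−x_i)² + (y−y_i)² + z² = d_i² (stations at z=0).
Subtracting the HAWA sphere from SAO and ISA: z² cancels, leaving linear equations in x and y:
15.2 x − 67.6 y = 373.70
117.2 x − 86.2 y = 2794.99
Solving: x ≈ 23.702, y ≈ -0.199 km (keep extra digits for the depth step; rounded: 23.7, -0.2).
Then from the HAWA sphere: z² = 64.06² − (x + 2.5)² − (y − 51.7)² with x = 23.702, y = -0.199, so z ≈ 26.900 ≈ 26.9 km.
Check against ELK (with the unrounded solution): distance 39.26 ≈ 39.26 km. ✓

x ≈ 23.7 km, y ≈ -0.2 km, depth ≈ 26.9 km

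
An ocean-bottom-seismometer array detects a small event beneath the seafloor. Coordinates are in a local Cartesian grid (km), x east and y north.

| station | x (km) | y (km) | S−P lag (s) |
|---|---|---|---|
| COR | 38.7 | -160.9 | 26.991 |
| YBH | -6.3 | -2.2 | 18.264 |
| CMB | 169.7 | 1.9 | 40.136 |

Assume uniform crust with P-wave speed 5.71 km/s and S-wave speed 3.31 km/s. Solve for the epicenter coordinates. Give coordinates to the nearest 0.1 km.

Distance from S−P lag: d = Δt · v_P v_S / (v_P − v_S) = Δt · (5.71·3.31)/(5.71−3.31) ≈ 7.8750·Δt.
So d_COR = 212.56, d_YBH = 143.83, d_CMB = 316.07 km.
Circle about each station: (x − 38.7)² + (y + 160.9)² = 212.56²; (x + 6.3)² + (y + 2.2)² = 143.83²; (x − 169.7)² + (y − 1.9)² = 316.07².
Subtracting pairs of circle equations eliminates x²+y² and gives linear equations (the radical axes):
-90.0 x + 317.4 y = -2847.29
262.0 x + 325.6 y = -53303.29
Solving the 2×2 system: x ≈ -142.2, y ≈ -49.3 km.

x ≈ -142.2 km, y ≈ -49.3 km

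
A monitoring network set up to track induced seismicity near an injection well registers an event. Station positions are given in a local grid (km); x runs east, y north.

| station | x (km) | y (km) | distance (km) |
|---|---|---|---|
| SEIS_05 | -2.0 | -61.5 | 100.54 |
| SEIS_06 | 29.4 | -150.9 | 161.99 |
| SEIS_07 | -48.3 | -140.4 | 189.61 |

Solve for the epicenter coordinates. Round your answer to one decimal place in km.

(73.4, 5.0)

Circle about each station: (x + 2.0)² + (y + 61.5)² = 100.54²; (x − 29.4)² + (y + 150.9)² = 161.99²; (x + 48.3)² + (y + 140.4)² = 189.61².
Subtracting the SEIS_05 equation from the SEIS_06 and SEIS_07 equations removes the quadratic terms:
62.8 x − 178.8 y = 3716.45
-92.6 x − 157.8 y = -7584.86
Solving the 2×2 system: x ≈ 73.4, y ≈ 5.0 km.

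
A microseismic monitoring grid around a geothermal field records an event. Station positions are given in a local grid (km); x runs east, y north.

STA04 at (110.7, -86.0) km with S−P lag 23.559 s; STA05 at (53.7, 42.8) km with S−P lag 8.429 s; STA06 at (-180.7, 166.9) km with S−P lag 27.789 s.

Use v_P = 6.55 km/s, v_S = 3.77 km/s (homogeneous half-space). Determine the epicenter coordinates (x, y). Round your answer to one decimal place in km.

Distance from S−P lag: d = Δt · v_P v_S / (v_P − v_S) = Δt · (6.55·3.77)/(6.55−3.77) ≈ 8.8826·Δt.
So d_STA04 = 209.26, d_STA05 = 74.87, d_STA06 = 246.84 km.
Circle about each station: (x − 110.7)² + (y + 86.0)² = 209.26²; (x − 53.7)² + (y − 42.8)² = 74.87²; (x + 180.7)² + (y − 166.9)² = 246.84².
Subtracting pairs of circle equations eliminates x²+y² and gives linear equations (the radical axes):
-114.0 x + 257.6 y = 23249.27
-582.8 x + 505.8 y = 23717.37
Solving the 2×2 system: x ≈ 61.1, y ≈ 117.3 km.

61.1 km east, 117.3 km north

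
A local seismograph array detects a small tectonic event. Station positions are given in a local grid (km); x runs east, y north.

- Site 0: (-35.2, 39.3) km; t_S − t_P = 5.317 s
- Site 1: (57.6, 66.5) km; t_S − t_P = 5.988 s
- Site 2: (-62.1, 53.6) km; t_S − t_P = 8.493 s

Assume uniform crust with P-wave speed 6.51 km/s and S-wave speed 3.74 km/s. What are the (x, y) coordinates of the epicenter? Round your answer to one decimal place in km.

Distance from S−P lag: d = Δt · v_P v_S / (v_P − v_S) = Δt · (6.51·3.74)/(6.51−3.74) ≈ 8.7897·Δt.
So d_Site 0 = 46.73, d_Site 1 = 52.63, d_Site 2 = 74.65 km.
Circle about each station: (x + 35.2)² + (y − 39.3)² = 46.73²; (x − 57.6)² + (y − 66.5)² = 52.63²; (x + 62.1)² + (y − 53.6)² = 74.65².
Subtracting the Site 0 equation from the Site 1 and Site 2 equations removes the quadratic terms:
185.6 x + 54.4 y = 4370.26
-53.8 x + 28.6 y = 556.91
Solving the 2×2 system: x ≈ 11.5, y ≈ 41.1 km.

(11.5, 41.1)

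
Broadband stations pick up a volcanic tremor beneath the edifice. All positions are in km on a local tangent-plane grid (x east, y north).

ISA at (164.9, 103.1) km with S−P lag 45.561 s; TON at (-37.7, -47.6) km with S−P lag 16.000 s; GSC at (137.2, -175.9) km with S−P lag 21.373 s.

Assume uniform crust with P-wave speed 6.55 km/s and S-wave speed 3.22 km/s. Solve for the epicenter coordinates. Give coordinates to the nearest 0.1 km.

Distance from S−P lag: d = Δt · v_P v_S / (v_P − v_S) = Δt · (6.55·3.22)/(6.55−3.22) ≈ 6.3336·Δt.
So d_ISA = 288.57, d_TON = 101.34, d_GSC = 135.37 km.
Circle about each station: (x − 164.9)² + (y − 103.1)² = 288.57²; (x + 37.7)² + (y + 47.6)² = 101.34²; (x − 137.2)² + (y + 175.9)² = 135.37².
Subtracting pairs of circle equations eliminates x²+y² and gives linear equations (the radical axes):
-405.2 x − 301.4 y = 38868.28
-55.4 x − 558.0 y = 76890.64
Solving the 2×2 system: x ≈ 7.1, y ≈ -138.5 km.
Check against ISA (with the unrounded x, y): √((x − 164.9)²+(y − 103.1)²) = 288.57 ≈ 288.57 km. ✓

(7.1, -138.5)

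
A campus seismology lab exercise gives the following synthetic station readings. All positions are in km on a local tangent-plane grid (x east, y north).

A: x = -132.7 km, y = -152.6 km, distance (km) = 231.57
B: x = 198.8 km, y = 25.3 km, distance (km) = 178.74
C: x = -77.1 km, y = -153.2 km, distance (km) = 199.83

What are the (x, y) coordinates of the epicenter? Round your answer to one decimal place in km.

Circle about each station: (x + 132.7)² + (y + 152.6)² = 231.57²; (x − 198.8)² + (y − 25.3)² = 178.74²; (x + 77.1)² + (y + 153.2)² = 199.83².
Subtracting the A equation from the B and C equations removes the quadratic terms:
663.0 x + 355.8 y = 20942.16
111.2 x − 1.2 y = 2211.24
Solving the 2×2 system: x ≈ 20.1, y ≈ 21.4 km.

(20.1, 21.4)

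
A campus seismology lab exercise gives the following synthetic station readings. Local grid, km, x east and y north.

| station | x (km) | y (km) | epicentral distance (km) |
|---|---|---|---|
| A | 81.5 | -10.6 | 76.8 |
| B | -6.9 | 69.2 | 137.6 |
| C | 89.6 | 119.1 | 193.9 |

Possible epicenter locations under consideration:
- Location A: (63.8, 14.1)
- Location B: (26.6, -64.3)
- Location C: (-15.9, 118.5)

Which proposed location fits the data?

For each candidate, compare |candidate − station| to the reported distance:
Location A: residuals A 46.4, B 48.0, C 85.8 → max 85.8 km
Location B: residuals A 0.0, B 0.0, C 0.0 → max 0.0 km
Location C: residuals A 84.9, B 87.5, C 88.4 → max 88.4 km
Only Location B has all residuals ≈ 0.

Location B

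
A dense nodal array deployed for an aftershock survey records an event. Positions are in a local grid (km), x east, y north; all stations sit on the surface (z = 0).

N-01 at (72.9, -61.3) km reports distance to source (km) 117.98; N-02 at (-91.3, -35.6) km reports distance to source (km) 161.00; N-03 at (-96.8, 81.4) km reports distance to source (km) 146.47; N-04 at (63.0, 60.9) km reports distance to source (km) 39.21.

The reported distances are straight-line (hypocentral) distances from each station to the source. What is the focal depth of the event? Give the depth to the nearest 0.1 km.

31.0 km

Each station gives a sphere (x−x_i)² + (y−y_i)² + z² = d_i² (stations at z=0).
Subtracting the N-01 sphere from N-02 and N-03: z² cancels, leaving linear equations in x and y:
-328.4 x + 51.4 y = -11470.77
-339.4 x + 285.4 y = -610.08
Solving: x ≈ 42.506, y ≈ 48.411 km (keep extra digits for the depth step; rounded: 42.5, 48.4).
Then from the N-01 sphere: z² = 117.98² − (x − 72.9)² − (y + 61.3)² with x = 42.506, y = 48.411, so z ≈ 30.967 ≈ 31.0 km.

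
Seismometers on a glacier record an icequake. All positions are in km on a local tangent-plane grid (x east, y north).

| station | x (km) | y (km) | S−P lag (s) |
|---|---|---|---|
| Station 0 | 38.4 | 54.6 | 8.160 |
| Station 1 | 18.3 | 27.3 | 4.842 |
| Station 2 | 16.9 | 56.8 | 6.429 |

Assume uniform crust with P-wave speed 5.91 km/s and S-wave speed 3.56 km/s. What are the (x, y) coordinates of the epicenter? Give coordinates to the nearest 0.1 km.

-23.5 km east, 15.8 km north

Distance from S−P lag: d = Δt · v_P v_S / (v_P − v_S) = Δt · (5.91·3.56)/(5.91−3.56) ≈ 8.9530·Δt.
So d_Station 0 = 73.06, d_Station 1 = 43.35, d_Station 2 = 57.56 km.
Circle about each station: (x − 38.4)² + (y − 54.6)² = 73.06²; (x − 18.3)² + (y − 27.3)² = 43.35²; (x − 16.9)² + (y − 56.8)² = 57.56².
Subtracting the Station 0 equation from the Station 1 and Station 2 equations removes the quadratic terms:
-40.2 x − 54.6 y = 83.00
-43.0 x + 4.4 y = 1080.74
Solving the 2×2 system: x ≈ -23.5, y ≈ 15.8 km.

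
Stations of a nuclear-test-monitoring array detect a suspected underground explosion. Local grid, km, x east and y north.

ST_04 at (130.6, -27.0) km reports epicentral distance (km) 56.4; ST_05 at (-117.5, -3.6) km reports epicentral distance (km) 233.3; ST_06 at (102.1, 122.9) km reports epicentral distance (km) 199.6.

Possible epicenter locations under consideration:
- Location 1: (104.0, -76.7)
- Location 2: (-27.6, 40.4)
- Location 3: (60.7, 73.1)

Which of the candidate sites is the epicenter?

For each candidate, compare |candidate − station| to the reported distance:
Location 1: residuals ST_04 0.0, ST_05 0.0, ST_06 0.0 → max 0.0 km
Location 2: residuals ST_04 115.6, ST_05 133.2, ST_06 45.9 → max 133.2 km
Location 3: residuals ST_04 65.7, ST_05 39.3, ST_06 134.8 → max 134.8 km
Only Location 1 has all residuals ≈ 0.

Location 1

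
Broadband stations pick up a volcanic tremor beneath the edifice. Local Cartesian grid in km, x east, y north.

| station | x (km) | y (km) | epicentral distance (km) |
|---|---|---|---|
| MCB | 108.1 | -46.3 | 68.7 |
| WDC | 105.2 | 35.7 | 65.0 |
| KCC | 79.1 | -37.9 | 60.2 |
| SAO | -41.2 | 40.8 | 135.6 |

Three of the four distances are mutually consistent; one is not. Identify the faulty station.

Solve using three stations at a time. Using MCB, KCC, SAO (subtract circle equations pairwise → linear system) gives (x, y) ≈ (92.9, 20.7).
Distances from that point to each station vs reported:
  MCB: calculated 68.7 vs reported 68.7 → residual 0.0 km
  WDC: calculated 19.4 vs reported 65.0 → residual 45.6 km
  KCC: calculated 60.2 vs reported 60.2 → residual 0.0 km
  SAO: calculated 135.6 vs reported 135.6 → residual 0.0 km
MCB, KCC, SAO are mutually consistent (residuals ≈ 0); WDC is off by 45.6 km.

WDC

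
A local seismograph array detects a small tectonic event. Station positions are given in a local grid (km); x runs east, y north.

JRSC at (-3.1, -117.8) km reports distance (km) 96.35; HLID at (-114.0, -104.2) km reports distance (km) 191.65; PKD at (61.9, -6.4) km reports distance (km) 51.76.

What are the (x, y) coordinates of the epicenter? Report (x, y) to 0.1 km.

Circle about each station: (x + 3.1)² + (y + 117.8)² = 96.35²; (x + 114.0)² + (y + 104.2)² = 191.65²; (x − 61.9)² + (y + 6.4)² = 51.76².
Subtracting the JRSC equation from the HLID and PKD equations removes the quadratic terms:
-221.8 x + 27.2 y = -17479.21
130.0 x + 222.8 y = -3409.66
Solving the 2×2 system: x ≈ 71.8, y ≈ -57.2 km.

71.8 km east, -57.2 km north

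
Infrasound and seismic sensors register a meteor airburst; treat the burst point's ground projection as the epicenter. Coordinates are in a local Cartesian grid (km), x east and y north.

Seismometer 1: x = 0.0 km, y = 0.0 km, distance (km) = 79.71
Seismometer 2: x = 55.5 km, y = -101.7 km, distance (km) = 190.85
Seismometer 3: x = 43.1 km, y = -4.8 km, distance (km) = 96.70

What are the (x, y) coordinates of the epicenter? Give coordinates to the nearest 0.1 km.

Circle about each station: x² + y² = 79.71²; (x − 55.5)² + (y + 101.7)² = 190.85²; (x − 43.1)² + (y + 4.8)² = 96.70².
Subtracting the Seismometer 1 equation from the Seismometer 2 and Seismometer 3 equations removes the quadratic terms:
111.0 x − 203.4 y = -16646.90
86.2 x − 9.6 y = -1116.56
Solving the 2×2 system: x ≈ -4.1, y ≈ 79.6 km.
Check against Seismometer 1 (with the unrounded x, y): √(x²+y²) = 79.72 ≈ 79.71 km. ✓

-4.1 km east, 79.6 km north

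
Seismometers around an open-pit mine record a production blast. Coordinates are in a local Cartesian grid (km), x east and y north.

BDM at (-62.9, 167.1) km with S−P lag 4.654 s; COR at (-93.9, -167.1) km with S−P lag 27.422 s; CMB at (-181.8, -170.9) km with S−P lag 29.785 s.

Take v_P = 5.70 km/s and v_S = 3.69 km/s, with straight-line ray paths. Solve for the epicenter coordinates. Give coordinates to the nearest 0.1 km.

Distance from S−P lag: d = Δt · v_P v_S / (v_P − v_S) = Δt · (5.70·3.69)/(5.70−3.69) ≈ 10.4642·Δt.
So d_BDM = 48.70, d_COR = 286.95, d_CMB = 311.68 km.
Circle about each station: (x + 62.9)² + (y − 167.1)² = 48.70²; (x + 93.9)² + (y + 167.1)² = 286.95²; (x + 181.8)² + (y + 170.9)² = 311.68².
Subtracting pairs of circle equations eliminates x²+y² and gives linear equations (the radical axes):
-62.0 x − 668.4 y = -75107.81
-237.8 x − 676.0 y = -64393.50
Solving the 2×2 system: x ≈ -66.1, y ≈ 118.5 km.

x ≈ -66.1 km, y ≈ 118.5 km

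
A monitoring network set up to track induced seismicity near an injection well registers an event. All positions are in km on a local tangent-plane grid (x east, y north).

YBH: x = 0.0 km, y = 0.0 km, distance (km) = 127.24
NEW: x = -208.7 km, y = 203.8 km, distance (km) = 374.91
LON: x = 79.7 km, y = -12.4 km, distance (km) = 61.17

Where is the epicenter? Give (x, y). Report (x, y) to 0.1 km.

Circle about each station: x² + y² = 127.24²; (x + 208.7)² + (y − 203.8)² = 374.91²; (x − 79.7)² + (y + 12.4)² = 61.17².
Subtracting pairs of circle equations eliminates x²+y² and gives linear equations (the radical axes):
-417.4 x + 407.6 y = -39277.36
159.4 x − 24.8 y = 18954.10
Solving the 2×2 system: x ≈ 123.6, y ≈ 30.2 km.

123.6 km east, 30.2 km north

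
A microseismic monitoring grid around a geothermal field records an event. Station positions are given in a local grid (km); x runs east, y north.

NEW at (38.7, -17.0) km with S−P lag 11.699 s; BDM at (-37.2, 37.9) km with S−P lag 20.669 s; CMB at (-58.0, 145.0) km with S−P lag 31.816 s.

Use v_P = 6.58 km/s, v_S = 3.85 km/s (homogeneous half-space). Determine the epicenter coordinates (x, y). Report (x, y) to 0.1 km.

Distance from S−P lag: d = Δt · v_P v_S / (v_P − v_S) = Δt · (6.58·3.85)/(6.58−3.85) ≈ 9.2795·Δt.
So d_NEW = 108.56, d_BDM = 191.80, d_CMB = 295.24 km.
Circle about each station: (x − 38.7)² + (y + 17.0)² = 108.56²; (x + 37.2)² + (y − 37.9)² = 191.80²; (x + 58.0)² + (y − 145.0)² = 295.24².
Subtracting pairs of circle equations eliminates x²+y² and gives linear equations (the radical axes):
-151.8 x + 109.8 y = -23968.41
-193.4 x + 324.0 y = -52779.07
Solving the 2×2 system: x ≈ 70.5, y ≈ -120.8 km.

70.5 km east, -120.8 km north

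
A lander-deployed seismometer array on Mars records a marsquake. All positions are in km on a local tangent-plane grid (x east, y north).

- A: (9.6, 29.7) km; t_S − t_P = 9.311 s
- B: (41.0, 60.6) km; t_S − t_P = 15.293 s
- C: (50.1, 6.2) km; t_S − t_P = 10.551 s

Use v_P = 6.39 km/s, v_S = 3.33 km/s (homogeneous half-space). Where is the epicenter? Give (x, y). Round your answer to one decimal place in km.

Distance from S−P lag: d = Δt · v_P v_S / (v_P − v_S) = Δt · (6.39·3.33)/(6.39−3.33) ≈ 6.9538·Δt.
So d_A = 64.75, d_B = 106.34, d_C = 73.37 km.
Circle about each station: (x − 9.6)² + (y − 29.7)² = 64.75²; (x − 41.0)² + (y − 60.6)² = 106.34²; (x − 50.1)² + (y − 6.2)² = 73.37².
Subtracting pairs of circle equations eliminates x²+y² and gives linear equations (the radical axes):
62.8 x + 61.8 y = -2736.52
81.0 x − 47.0 y = 383.61
Solving the 2×2 system: x ≈ -13.2, y ≈ -30.9 km.

x ≈ -13.2 km, y ≈ -30.9 km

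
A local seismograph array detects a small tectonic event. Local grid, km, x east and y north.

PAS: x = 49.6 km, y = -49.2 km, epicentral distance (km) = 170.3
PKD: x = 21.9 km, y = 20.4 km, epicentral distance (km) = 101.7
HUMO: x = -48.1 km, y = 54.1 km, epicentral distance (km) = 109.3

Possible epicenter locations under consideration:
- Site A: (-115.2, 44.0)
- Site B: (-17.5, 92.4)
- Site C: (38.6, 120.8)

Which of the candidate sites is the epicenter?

Site C

For each candidate, compare |candidate − station| to the reported distance:
Site A: residuals PAS 19.0, PKD 37.4, HUMO 41.4 → max 41.4 km
Site B: residuals PAS 13.6, PKD 19.6, HUMO 60.3 → max 60.3 km
Site C: residuals PAS 0.1, PKD 0.1, HUMO 0.1 → max 0.1 km
Only Site C has all residuals ≈ 0.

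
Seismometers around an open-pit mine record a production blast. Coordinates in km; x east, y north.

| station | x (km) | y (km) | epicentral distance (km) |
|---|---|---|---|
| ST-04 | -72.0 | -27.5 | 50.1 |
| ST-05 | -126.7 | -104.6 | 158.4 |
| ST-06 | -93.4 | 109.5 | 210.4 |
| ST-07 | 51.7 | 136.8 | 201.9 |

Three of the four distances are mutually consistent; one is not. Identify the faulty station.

Solve using three stations at a time. Using ST-05, ST-06, ST-07 (subtract circle equations pairwise → linear system) gives (x, y) ≈ (26.4, -63.6).
Distances from that point to each station vs reported:
  ST-04: calculated 104.8 vs reported 50.1 → residual 54.7 km
  ST-05: calculated 158.5 vs reported 158.4 → residual 0.1 km
  ST-06: calculated 210.4 vs reported 210.4 → residual 0.0 km
  ST-07: calculated 201.9 vs reported 201.9 → residual 0.0 km
ST-05, ST-06, ST-07 are mutually consistent (residuals ≈ 0); ST-04 is off by 54.7 km.

ST-04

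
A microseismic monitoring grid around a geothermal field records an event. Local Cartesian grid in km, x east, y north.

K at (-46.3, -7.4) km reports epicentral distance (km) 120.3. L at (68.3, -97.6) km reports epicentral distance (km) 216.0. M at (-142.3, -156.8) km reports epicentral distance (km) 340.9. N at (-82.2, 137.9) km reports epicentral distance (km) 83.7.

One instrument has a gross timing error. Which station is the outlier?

Solve using three stations at a time. Using K, L, N (subtract circle equations pairwise → linear system) gives (x, y) ≈ (-5.0, 105.6).
Distances from that point to each station vs reported:
  K: calculated 120.3 vs reported 120.3 → residual 0.0 km
  L: calculated 216.0 vs reported 216.0 → residual 0.0 km
  M: calculated 296.1 vs reported 340.9 → residual 44.8 km
  N: calculated 83.7 vs reported 83.7 → residual 0.0 km
K, L, N are mutually consistent (residuals ≈ 0); M is off by 44.8 km.

M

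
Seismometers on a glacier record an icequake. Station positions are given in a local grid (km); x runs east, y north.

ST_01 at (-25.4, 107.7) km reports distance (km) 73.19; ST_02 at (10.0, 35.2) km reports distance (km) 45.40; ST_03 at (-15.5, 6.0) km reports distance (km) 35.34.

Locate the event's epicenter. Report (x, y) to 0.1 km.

Circle about each station: (x + 25.4)² + (y − 107.7)² = 73.19²; (x − 10.0)² + (y − 35.2)² = 45.40²; (x + 15.5)² + (y − 6.0)² = 35.34².
Subtracting pairs of circle equations eliminates x²+y² and gives linear equations (the radical axes):
70.8 x − 145.0 y = -7609.79
19.8 x − 203.4 y = -7860.34
Solving the 2×2 system: x ≈ -35.4, y ≈ 35.2 km.

(-35.4, 35.2)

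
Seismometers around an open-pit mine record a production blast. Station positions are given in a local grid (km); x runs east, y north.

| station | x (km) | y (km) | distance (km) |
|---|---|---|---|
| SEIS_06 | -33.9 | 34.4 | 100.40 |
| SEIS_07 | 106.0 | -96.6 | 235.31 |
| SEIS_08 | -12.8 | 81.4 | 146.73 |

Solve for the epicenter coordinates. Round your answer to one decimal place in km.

x ≈ -117.1 km, y ≈ -21.8 km

Circle about each station: (x + 33.9)² + (y − 34.4)² = 100.40²; (x − 106.0)² + (y + 96.6)² = 235.31²; (x + 12.8)² + (y − 81.4)² = 146.73².
Subtracting the SEIS_06 equation from the SEIS_07 and SEIS_08 equations removes the quadratic terms:
279.8 x − 262.0 y = -27055.65
42.2 x + 94.0 y = -6992.30
Solving the 2×2 system: x ≈ -117.1, y ≈ -21.8 km.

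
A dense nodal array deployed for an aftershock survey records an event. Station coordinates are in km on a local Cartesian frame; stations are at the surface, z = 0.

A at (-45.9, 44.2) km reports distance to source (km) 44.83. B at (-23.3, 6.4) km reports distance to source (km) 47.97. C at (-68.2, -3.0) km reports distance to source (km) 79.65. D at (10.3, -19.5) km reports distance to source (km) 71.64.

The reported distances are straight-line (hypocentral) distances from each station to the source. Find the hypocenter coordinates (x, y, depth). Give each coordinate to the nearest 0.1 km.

x ≈ -9.6 km, y ≈ 44.1 km, depth ≈ 26.3 km

Each station gives a sphere (x−x_i)² + (y−y_i)² + z² = d_i² (stations at z=0).
Subtracting the A sphere from B and C: z² cancels, leaving linear equations in x and y:
45.2 x − 75.6 y = -3767.99
-44.6 x − 94.4 y = -3734.60
Solving: x ≈ -9.604, y ≈ 44.099 km (keep extra digits for the depth step; rounded: -9.6, 44.1).
Then from the A sphere: z² = 44.83² − (x + 45.9)² − (y − 44.2)² with x = -9.604, y = 44.099, so z ≈ 26.312 ≈ 26.3 km.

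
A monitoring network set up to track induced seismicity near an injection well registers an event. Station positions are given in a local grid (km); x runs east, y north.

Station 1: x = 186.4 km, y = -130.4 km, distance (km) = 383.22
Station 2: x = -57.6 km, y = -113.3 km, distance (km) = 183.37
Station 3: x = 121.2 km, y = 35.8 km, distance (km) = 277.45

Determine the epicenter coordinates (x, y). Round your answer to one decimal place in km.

Circle about each station: (x − 186.4)² + (y + 130.4)² = 383.22²; (x + 57.6)² + (y + 113.3)² = 183.37²; (x − 121.2)² + (y − 35.8)² = 277.45².
Subtracting the Station 1 equation from the Station 2 and Station 3 equations removes the quadratic terms:
-488.0 x + 34.2 y = 77638.54
-130.4 x + 332.4 y = 34101.03
Solving the 2×2 system: x ≈ -156.2, y ≈ 41.3 km.

-156.2 km east, 41.3 km north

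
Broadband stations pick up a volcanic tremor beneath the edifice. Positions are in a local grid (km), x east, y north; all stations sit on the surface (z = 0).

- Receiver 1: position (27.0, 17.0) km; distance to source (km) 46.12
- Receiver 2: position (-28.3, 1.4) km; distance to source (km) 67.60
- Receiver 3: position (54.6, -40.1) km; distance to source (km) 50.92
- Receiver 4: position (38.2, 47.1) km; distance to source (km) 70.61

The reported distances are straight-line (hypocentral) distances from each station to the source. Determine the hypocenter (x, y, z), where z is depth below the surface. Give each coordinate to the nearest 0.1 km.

(27.9, -13.7, 34.4)

Each station gives a sphere (x−x_i)² + (y−y_i)² + z² = d_i² (stations at z=0).
Subtracting the Receiver 1 sphere from Receiver 2 and Receiver 3: z² cancels, leaving linear equations in x and y:
-110.6 x − 31.2 y = -2657.86
55.2 x − 114.2 y = 3105.38
Solving: x ≈ 27.898, y ≈ -13.708 km (keep extra digits for the depth step; rounded: 27.9, -13.7).
Then from the Receiver 1 sphere: z² = 46.12² − (x − 27.0)² − (y − 17.0)² with x = 27.898, y = -13.708, so z ≈ 34.399 ≈ 34.4 km.
Check against Receiver 4 (with the unrounded solution): distance 70.62 ≈ 70.61 km. ✓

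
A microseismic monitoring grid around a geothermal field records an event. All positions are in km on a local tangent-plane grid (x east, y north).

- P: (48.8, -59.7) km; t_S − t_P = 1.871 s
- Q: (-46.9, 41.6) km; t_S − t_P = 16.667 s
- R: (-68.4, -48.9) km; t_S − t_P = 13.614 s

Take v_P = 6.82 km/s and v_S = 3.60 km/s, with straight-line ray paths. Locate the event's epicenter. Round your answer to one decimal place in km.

35.2 km east, -55.4 km north

Distance from S−P lag: d = Δt · v_P v_S / (v_P − v_S) = Δt · (6.82·3.60)/(6.82−3.60) ≈ 7.6248·Δt.
So d_P = 14.27, d_Q = 127.08, d_R = 103.80 km.
Circle about each station: (x − 48.8)² + (y + 59.7)² = 14.27²; (x + 46.9)² + (y − 41.6)² = 127.08²; (x + 68.4)² + (y + 48.9)² = 103.80².
Subtracting pairs of circle equations eliminates x²+y² and gives linear equations (the radical axes):
-191.4 x + 202.6 y = -17961.05
-234.4 x + 21.6 y = -9446.57
Solving the 2×2 system: x ≈ 35.2, y ≈ -55.4 km.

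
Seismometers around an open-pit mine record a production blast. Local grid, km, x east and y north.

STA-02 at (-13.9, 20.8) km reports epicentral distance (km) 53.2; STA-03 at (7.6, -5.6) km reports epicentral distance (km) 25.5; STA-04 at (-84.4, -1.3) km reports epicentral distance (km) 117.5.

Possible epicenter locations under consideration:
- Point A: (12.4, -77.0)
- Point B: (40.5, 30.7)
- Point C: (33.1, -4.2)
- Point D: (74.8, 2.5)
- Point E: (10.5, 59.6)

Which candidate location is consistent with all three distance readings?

Point C

For each candidate, compare |candidate − station| to the reported distance:
Point A: residuals STA-02 48.1, STA-03 46.1, STA-04 5.4 → max 48.1 km
Point B: residuals STA-02 2.1, STA-03 23.5, STA-04 11.4 → max 23.5 km
Point C: residuals STA-02 0.0, STA-03 0.0, STA-04 0.0 → max 0.0 km
Point D: residuals STA-02 37.4, STA-03 42.2, STA-04 41.7 → max 42.2 km
Point E: residuals STA-02 7.4, STA-03 39.8, STA-04 4.7 → max 39.8 km
Only Point C has all residuals ≈ 0.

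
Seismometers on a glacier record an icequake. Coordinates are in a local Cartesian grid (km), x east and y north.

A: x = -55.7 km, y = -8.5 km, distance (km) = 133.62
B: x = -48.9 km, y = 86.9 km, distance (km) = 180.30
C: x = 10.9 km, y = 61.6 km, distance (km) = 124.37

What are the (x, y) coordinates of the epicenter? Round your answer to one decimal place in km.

72.4 km east, -46.5 km north

Circle about each station: (x + 55.7)² + (y + 8.5)² = 133.62²; (x + 48.9)² + (y − 86.9)² = 180.30²; (x − 10.9)² + (y − 61.6)² = 124.37².
Subtracting pairs of circle equations eliminates x²+y² and gives linear equations (the radical axes):
13.6 x + 190.8 y = -7885.71
133.2 x + 140.2 y = 3125.04
Solving the 2×2 system: x ≈ 72.4, y ≈ -46.5 km.
Check against A (with the unrounded x, y): √((x + 55.7)²+(y + 8.5)²) = 133.61 ≈ 133.62 km. ✓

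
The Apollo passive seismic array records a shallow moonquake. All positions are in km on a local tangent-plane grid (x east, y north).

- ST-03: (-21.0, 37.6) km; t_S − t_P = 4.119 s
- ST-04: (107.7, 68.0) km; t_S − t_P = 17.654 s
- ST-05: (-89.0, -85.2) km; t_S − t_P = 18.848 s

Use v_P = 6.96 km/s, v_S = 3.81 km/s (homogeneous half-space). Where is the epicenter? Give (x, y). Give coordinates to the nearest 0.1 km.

Distance from S−P lag: d = Δt · v_P v_S / (v_P − v_S) = Δt · (6.96·3.81)/(6.96−3.81) ≈ 8.4183·Δt.
So d_ST-03 = 34.67, d_ST-04 = 148.62, d_ST-05 = 158.67 km.
Circle about each station: (x + 21.0)² + (y − 37.6)² = 34.67²; (x − 107.7)² + (y − 68.0)² = 148.62²; (x + 89.0)² + (y + 85.2)² = 158.67².
Subtracting the ST-03 equation from the ST-04 and ST-05 equations removes the quadratic terms:
257.4 x + 60.8 y = -6517.37
-136.0 x − 245.6 y = -10648.88
Solving the 2×2 system: x ≈ -40.9, y ≈ 66.0 km.
Check against ST-03 (with the unrounded x, y): √((x + 21.0)²+(y − 37.6)²) = 34.70 ≈ 34.67 km. ✓

x ≈ -40.9 km, y ≈ 66.0 km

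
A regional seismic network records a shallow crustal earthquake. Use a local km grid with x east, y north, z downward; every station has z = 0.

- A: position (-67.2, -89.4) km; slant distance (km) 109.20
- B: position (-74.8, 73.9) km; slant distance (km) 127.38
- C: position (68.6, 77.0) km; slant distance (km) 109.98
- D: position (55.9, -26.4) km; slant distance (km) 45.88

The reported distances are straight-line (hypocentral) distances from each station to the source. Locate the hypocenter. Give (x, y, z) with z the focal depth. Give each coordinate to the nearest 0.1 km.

Each station gives a sphere (x−x_i)² + (y−y_i)² + z² = d_i² (stations at z=0).
Subtracting the A sphere from B and C: z² cancels, leaving linear equations in x and y:
-15.2 x + 326.6 y = -5752.97
271.6 x + 332.8 y = -2044.20
Solving: x ≈ 13.299, y ≈ -16.996 km (keep extra digits for the depth step; rounded: 13.3, -17.0).
Then from the A sphere: z² = 109.20² − (x + 67.2)² − (y + 89.4)² with x = 13.299, y = -16.996, so z ≈ 14.220 ≈ 14.2 km.

x ≈ 13.3 km, y ≈ -17.0 km, depth ≈ 14.2 km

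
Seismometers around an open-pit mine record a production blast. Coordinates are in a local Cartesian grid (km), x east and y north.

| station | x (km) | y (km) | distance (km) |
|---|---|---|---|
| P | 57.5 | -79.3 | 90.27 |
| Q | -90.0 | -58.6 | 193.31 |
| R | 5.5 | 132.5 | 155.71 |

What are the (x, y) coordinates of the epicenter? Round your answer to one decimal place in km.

93.0 km east, 3.7 km north

Circle about each station: (x − 57.5)² + (y + 79.3)² = 90.27²; (x + 90.0)² + (y + 58.6)² = 193.31²; (x − 5.5)² + (y − 132.5)² = 155.71².
Subtracting the P equation from the Q and R equations removes the quadratic terms:
-295.0 x + 41.4 y = -27280.86
-104.0 x + 423.6 y = -8105.17
Solving the 2×2 system: x ≈ 93.0, y ≈ 3.7 km.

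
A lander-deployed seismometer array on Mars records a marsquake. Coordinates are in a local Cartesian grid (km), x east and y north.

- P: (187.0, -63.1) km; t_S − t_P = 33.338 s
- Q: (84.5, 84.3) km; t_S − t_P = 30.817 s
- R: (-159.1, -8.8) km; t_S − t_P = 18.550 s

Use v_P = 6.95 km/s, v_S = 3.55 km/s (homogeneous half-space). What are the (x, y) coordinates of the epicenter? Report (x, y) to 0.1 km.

-53.2 km east, -91.9 km north

Distance from S−P lag: d = Δt · v_P v_S / (v_P − v_S) = Δt · (6.95·3.55)/(6.95−3.55) ≈ 7.2566·Δt.
So d_P = 241.92, d_Q = 223.63, d_R = 134.61 km.
Circle about each station: (x − 187.0)² + (y + 63.1)² = 241.92²; (x − 84.5)² + (y − 84.3)² = 223.63²; (x + 159.1)² + (y + 8.8)² = 134.61².
Subtracting the P equation from the Q and R equations removes the quadratic terms:
-205.0 x + 294.8 y = -16188.96
-692.2 x + 108.6 y = 26845.07
Solving the 2×2 system: x ≈ -53.2, y ≈ -91.9 km.
Check against P (with the unrounded x, y): √((x − 187.0)²+(y + 63.1)²) = 241.92 ≈ 241.92 km. ✓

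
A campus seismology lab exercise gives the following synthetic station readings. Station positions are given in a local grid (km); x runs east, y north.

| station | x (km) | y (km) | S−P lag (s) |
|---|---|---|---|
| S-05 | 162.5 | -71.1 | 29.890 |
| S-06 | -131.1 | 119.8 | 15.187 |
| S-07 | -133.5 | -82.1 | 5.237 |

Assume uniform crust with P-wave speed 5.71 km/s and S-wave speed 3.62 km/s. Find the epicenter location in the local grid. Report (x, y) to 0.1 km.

Distance from S−P lag: d = Δt · v_P v_S / (v_P − v_S) = Δt · (5.71·3.62)/(5.71−3.62) ≈ 9.8900·Δt.
So d_S-05 = 295.61, d_S-06 = 150.20, d_S-07 = 51.79 km.
Circle about each station: (x − 162.5)² + (y + 71.1)² = 295.61²; (x + 131.1)² + (y − 119.8)² = 150.20²; (x + 133.5)² + (y + 82.1)² = 51.79².
Subtracting pairs of circle equations eliminates x²+y² and gives linear equations (the radical axes):
-587.2 x + 381.8 y = 64903.02
-592.0 x − 22.0 y = 77804.27
Solving the 2×2 system: x ≈ -130.3, y ≈ -30.4 km.

-130.3 km east, -30.4 km north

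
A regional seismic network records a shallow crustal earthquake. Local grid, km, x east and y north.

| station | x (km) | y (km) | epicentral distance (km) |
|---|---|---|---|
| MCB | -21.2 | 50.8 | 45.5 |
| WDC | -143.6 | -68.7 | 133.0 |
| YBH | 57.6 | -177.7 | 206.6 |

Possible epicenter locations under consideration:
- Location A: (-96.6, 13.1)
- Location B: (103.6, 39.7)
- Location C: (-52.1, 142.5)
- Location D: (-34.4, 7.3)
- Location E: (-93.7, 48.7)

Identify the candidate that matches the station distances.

For each candidate, compare |candidate − station| to the reported distance:
Location A: residuals MCB 38.8, WDC 38.7, YBH 38.7 → max 38.8 km
Location B: residuals MCB 79.8, WDC 136.9, YBH 15.6 → max 136.9 km
Location C: residuals MCB 51.3, WDC 97.2, YBH 131.9 → max 131.9 km
Location D: residuals MCB 0.0, WDC 0.0, YBH 0.0 → max 0.0 km
Location E: residuals MCB 27.0, WDC 5.4, YBH 65.7 → max 65.7 km
Only Location D has all residuals ≈ 0.

Location D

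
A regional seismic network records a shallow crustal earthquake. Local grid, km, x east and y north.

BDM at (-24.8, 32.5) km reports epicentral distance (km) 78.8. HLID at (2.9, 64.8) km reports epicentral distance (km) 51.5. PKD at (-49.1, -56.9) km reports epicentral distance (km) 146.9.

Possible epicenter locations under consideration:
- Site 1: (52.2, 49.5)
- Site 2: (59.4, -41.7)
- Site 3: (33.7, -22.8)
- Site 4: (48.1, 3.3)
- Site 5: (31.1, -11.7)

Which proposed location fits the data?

For each candidate, compare |candidate − station| to the reported distance:
Site 1: residuals BDM 0.1, HLID 0.1, PKD 0.0 → max 0.1 km
Site 2: residuals BDM 33.4, HLID 69.1, PKD 37.3 → max 69.1 km
Site 3: residuals BDM 1.7, HLID 41.4, PKD 57.4 → max 57.4 km
Site 4: residuals BDM 0.3, HLID 24.8, PKD 32.6 → max 32.6 km
Site 5: residuals BDM 7.5, HLID 30.0, PKD 54.8 → max 54.8 km
Only Site 1 has all residuals ≈ 0.

Site 1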